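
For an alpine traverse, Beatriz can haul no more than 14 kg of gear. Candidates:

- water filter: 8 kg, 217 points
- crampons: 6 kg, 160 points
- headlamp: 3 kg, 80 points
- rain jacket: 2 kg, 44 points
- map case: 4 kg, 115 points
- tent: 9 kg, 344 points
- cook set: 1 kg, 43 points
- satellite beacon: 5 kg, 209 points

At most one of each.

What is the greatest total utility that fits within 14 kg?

553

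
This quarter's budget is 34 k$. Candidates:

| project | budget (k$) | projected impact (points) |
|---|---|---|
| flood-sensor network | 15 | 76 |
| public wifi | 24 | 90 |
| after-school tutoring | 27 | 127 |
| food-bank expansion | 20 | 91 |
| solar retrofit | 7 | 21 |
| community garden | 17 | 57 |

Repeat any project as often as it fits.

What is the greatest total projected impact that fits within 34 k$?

Best packing: 2×flood-sensor network — 30 k$, 152 total.
No other feasible combination exceeds 152.

152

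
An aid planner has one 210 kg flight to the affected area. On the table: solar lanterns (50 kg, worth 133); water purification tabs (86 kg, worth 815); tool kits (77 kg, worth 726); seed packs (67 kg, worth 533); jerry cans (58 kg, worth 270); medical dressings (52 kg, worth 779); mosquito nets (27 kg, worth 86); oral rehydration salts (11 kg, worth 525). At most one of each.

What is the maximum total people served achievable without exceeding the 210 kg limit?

Greedy by ratio would take water purification tabs + jerry cans + medical dressings + oral rehydration salts: 207 kg used, total 2389.
The 144 kg tied up in water purification tabs and jerry cans is better spent on tool kits + seed packs — total rises to 2563 (207 kg).

2563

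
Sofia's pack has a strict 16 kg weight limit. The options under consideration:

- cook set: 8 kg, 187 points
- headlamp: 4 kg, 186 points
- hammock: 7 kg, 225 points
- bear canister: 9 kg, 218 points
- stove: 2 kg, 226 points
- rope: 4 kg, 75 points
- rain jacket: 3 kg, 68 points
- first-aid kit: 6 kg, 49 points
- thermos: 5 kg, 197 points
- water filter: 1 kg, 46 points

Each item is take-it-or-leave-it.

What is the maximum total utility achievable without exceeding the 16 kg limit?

Density check — stove 113.00, headlamp 46.50, water filter 46.00 are the best per kg.
Filling by ratio: headlamp + stove + rain jacket + thermos + water filter for 723, with 1 kg left unused.
Replace rain jacket with rope: the trade gains 7 net, giving 730 at 16 kg.
Every other selection either busts 16 kg or fails to beat 730.

730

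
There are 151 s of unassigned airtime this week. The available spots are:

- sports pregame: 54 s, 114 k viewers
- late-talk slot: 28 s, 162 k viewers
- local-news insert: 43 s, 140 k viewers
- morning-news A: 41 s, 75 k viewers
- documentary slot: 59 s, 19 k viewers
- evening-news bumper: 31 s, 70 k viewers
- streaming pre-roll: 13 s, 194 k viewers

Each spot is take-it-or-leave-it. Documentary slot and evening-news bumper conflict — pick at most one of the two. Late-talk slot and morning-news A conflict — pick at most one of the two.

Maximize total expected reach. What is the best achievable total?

610

Ranking by ratio (expected reach/s): streaming pre-roll 14.92, late-talk slot 5.79, local-news insert 3.26.
Greedy by ratio would take late-talk slot + local-news insert + evening-news bumper + streaming pre-roll: 115 s used, total 566.
Dropping evening-news bumper frees 31 s; slotting in sports pregame (54 s) lifts the total to 610 at 138 s.
Every other selection either busts 151 s or breaks a pairing rule or fails to beat 610.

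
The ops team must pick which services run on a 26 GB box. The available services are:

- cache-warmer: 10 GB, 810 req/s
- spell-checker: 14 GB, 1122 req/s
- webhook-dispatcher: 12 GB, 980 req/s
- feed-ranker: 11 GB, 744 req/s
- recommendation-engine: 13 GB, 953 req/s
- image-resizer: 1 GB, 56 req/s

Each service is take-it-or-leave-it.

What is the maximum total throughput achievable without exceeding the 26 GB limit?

Filling by ratio: cache-warmer + webhook-dispatcher + image-resizer for 1846, with 3 GB left unused.
Dropping cache-warmer and image-resizer frees 11 GB; slotting in spell-checker (14 GB) lifts the total to 2102 at 26 GB.

2102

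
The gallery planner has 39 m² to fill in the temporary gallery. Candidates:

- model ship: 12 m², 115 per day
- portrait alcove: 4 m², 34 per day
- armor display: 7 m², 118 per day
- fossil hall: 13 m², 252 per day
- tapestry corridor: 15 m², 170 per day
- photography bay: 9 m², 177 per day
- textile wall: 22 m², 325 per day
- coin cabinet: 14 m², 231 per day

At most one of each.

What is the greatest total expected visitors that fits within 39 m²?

660

A density-first pass picks portrait alcove + armor display + fossil hall + photography bay — 581 at 33 m².
The 11 m² tied up in portrait alcove and armor display is better spent on coin cabinet — total rises to 660 (36 m²).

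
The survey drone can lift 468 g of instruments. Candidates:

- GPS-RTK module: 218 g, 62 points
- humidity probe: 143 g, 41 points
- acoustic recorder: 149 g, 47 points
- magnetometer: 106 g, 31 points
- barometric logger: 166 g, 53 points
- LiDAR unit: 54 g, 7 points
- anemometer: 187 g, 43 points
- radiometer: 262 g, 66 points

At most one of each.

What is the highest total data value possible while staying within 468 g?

The ratio heuristic lands on acoustic recorder + magnetometer + barometric logger (131) but leaves 47 g idle.
The 106 g tied up in magnetometer is better spent on humidity probe — total rises to 141 (458 g).
Next best is GPS-RTK module + humidity probe + magnetometer at 134 (467 g) — short by 7.

141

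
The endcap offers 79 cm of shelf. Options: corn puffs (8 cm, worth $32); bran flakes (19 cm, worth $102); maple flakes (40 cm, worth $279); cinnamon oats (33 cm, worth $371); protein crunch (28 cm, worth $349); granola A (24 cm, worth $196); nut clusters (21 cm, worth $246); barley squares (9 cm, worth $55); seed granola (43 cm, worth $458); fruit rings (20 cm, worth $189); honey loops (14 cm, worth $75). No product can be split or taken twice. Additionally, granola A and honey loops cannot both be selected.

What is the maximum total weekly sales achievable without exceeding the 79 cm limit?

By weekly sales per cm: protein crunch 12.46, nut clusters 11.71, cinnamon oats 11.24 lead.
Best packing: corn puffs + protein crunch + seed granola — 79 cm, 839 total.
Protein crunch + nut clusters + barley squares + fruit rings (78 cm) also reaches 839 — a tie, but nothing goes higher.

839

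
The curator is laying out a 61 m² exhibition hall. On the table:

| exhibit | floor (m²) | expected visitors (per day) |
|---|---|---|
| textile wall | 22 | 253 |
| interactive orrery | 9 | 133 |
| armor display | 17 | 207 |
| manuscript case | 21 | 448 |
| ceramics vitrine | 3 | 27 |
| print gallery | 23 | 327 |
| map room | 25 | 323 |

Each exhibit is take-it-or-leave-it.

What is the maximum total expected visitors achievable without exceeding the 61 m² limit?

Filling by ratio: interactive orrery + manuscript case + ceramics vitrine + print gallery for 935, with 5 m² left unused.
The 12 m² tied up in interactive orrery and ceramics vitrine is better spent on armor display — total rises to 982 (61 m²).

982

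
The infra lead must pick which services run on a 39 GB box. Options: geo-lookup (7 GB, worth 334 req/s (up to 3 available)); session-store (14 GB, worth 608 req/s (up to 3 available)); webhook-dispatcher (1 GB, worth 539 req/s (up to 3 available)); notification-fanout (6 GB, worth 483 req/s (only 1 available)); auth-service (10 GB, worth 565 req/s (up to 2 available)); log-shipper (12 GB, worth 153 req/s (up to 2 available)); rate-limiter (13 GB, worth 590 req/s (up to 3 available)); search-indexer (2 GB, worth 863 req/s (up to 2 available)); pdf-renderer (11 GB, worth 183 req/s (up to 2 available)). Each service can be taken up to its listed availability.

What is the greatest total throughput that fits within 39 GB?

The ratio heuristic lands on 3×webhook-dispatcher + notification-fanout + 2×auth-service + 2×search-indexer (4956) but leaves 6 GB idle.
Replace auth-service with 2×geo-lookup: the trade gains 103 net, giving 5059 at 37 GB.

5059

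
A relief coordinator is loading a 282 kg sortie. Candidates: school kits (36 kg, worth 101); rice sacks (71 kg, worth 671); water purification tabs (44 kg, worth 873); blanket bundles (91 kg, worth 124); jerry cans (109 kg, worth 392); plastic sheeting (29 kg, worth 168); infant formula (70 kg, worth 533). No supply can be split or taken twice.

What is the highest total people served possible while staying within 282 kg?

2346

Taking school kits + rice sacks + water purification tabs + plastic sheeting + infant formula: 250 kg used, 2346 in people served.
Next best is rice sacks + water purification tabs + plastic sheeting + infant formula at 2245 (214 kg) — short by 101.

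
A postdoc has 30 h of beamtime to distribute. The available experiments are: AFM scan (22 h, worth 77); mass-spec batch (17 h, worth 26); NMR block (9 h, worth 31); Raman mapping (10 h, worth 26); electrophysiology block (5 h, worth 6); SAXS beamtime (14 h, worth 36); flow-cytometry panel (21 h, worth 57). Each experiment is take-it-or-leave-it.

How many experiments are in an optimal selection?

2

Best achievable expected citations is 88.
NMR block + flow-cytometry panel hits 88 at 30 h.
Any selection reaching 88 contains exactly 2 experiments.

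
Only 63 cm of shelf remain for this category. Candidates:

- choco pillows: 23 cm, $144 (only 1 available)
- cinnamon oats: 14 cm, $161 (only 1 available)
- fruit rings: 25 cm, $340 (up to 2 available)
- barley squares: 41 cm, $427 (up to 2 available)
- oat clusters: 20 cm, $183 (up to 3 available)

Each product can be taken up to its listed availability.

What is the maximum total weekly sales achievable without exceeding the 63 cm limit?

The ratio heuristic lands on 2×fruit rings (680) but leaves 13 cm idle.
Replace fruit rings with cinnamon oats + oat clusters: the trade gains 4 net, giving 684 at 59 cm.
No other feasible combination exceeds 684.

684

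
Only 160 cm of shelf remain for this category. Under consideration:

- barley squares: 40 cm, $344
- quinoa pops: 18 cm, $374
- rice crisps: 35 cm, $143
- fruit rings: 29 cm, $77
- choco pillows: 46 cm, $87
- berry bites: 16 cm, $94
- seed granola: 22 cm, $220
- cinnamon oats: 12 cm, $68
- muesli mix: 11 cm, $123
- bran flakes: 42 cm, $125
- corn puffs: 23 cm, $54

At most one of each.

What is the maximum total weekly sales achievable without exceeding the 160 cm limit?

1366

Density check — quinoa pops 20.78, muesli mix 11.18, seed granola 10.00, barley squares 8.60 are the best per cm.
Barley squares + quinoa pops + rice crisps + berry bites + seed granola + cinnamon oats + muesli mix uses 154 of the 160 cm and totals 1366.
The spare 6 cm is too small for any remaining product, and no exchange beats 1366.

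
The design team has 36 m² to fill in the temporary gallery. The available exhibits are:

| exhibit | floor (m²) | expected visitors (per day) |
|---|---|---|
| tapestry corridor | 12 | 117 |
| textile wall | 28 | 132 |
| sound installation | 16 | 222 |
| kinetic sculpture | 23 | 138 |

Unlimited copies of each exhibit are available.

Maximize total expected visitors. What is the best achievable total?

2×sound installation uses 32 of the 36 m² and totals 444.
No other feasible combination exceeds 444.

444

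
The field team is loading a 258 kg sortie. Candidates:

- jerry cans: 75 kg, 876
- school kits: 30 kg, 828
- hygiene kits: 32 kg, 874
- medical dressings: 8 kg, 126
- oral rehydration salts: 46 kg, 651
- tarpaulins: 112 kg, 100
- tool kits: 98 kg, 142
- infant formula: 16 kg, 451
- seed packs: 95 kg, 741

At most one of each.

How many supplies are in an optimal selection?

6

Best achievable people served is 3896.
For example jerry cans + school kits + hygiene kits + medical dressings + infant formula + seed packs achieves it, using 256 kg.
Any selection reaching 3896 contains exactly 6 supplies.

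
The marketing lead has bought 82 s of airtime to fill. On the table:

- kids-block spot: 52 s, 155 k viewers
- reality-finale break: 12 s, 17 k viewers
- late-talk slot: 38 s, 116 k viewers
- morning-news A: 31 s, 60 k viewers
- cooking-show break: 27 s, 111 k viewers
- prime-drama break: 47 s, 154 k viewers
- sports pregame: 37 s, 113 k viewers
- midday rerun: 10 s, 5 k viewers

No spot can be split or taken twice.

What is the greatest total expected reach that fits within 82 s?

266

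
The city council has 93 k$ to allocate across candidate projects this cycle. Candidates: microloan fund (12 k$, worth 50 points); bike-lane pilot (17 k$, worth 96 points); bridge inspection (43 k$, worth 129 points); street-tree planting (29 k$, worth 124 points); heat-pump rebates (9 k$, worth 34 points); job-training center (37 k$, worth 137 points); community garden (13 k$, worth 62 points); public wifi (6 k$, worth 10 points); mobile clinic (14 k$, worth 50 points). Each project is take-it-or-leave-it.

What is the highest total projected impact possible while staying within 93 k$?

Ranking by ratio (projected impact/k$): bike-lane pilot 5.65, community garden 4.77, street-tree planting 4.28.
Taking the top-ratio projects first gives microloan fund + bike-lane pilot + street-tree planting + heat-pump rebates + community garden + public wifi for 376 (86 k$).
Reworking the packing: microloan fund + bike-lane pilot + job-training center + community garden + mobile clinic uses 93 k$ and improves the total to 395.
Every other selection either busts 93 k$ or fails to beat 395.

395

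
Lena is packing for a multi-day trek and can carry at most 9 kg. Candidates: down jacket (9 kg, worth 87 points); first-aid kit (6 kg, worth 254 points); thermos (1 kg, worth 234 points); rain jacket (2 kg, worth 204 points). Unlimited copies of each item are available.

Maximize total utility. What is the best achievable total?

2106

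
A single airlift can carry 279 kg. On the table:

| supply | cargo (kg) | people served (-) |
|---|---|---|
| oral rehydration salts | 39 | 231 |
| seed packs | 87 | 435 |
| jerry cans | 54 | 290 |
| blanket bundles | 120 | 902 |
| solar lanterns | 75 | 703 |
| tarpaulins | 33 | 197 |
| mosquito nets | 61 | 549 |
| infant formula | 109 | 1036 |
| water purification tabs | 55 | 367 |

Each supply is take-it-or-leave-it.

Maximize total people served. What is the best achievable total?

2485

Density check — infant formula 9.50, solar lanterns 9.37, mosquito nets 9.00 are the best per kg.
Best packing: solar lanterns + tarpaulins + mosquito nets + infant formula — 278 kg, 2485 total.
Next best is oral rehydration salts + solar lanterns + infant formula + water purification tabs at 2337 (278 kg) — short by 148.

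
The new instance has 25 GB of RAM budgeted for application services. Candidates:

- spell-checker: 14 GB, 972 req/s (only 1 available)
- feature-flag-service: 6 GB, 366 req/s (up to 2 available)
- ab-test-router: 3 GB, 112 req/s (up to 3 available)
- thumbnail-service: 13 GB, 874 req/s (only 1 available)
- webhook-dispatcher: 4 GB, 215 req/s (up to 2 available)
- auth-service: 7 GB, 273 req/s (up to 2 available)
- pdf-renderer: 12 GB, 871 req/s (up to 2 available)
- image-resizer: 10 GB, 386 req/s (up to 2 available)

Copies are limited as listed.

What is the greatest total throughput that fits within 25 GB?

1745

A density-first pass picks 2×pdf-renderer — 1742 at 24 GB.
The 12 GB tied up in pdf-renderer is better spent on thumbnail-service — total rises to 1745 (25 GB).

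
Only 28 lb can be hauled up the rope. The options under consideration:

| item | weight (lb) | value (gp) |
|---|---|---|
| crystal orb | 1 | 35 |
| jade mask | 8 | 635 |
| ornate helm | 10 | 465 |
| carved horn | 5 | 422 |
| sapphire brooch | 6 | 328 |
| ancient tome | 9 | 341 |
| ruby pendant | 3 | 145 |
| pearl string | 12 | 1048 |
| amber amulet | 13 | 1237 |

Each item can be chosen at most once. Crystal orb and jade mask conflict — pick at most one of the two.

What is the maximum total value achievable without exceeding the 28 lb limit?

2430

Best packing: ruby pendant + pearl string + amber amulet — 28 lb, 2430 total.
Runner-up crystal orb + pearl string + amber amulet tops out at 2320.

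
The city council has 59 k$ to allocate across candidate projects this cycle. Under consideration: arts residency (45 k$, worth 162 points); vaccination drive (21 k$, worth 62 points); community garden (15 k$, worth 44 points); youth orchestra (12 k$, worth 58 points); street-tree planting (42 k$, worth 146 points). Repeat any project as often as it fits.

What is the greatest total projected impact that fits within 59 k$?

Filling by ratio: 4×youth orchestra for 232, with 11 k$ left unused.
The 12 k$ tied up in youth orchestra is better spent on vaccination drive — total rises to 236 (57 k$).

236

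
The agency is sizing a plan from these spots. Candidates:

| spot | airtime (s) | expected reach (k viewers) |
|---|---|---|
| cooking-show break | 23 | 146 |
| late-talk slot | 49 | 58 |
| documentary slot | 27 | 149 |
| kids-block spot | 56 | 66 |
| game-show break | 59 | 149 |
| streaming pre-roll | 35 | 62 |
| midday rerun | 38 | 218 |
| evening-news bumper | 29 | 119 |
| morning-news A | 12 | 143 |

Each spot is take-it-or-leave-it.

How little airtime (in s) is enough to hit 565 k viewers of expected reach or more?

100

Minimise s subject to total expected reach ≥ 565.
Taking cooking-show break + documentary slot + midday rerun + morning-news A gives 656 (≥ 565) for 100 s.
No combination under 100 s hits 565.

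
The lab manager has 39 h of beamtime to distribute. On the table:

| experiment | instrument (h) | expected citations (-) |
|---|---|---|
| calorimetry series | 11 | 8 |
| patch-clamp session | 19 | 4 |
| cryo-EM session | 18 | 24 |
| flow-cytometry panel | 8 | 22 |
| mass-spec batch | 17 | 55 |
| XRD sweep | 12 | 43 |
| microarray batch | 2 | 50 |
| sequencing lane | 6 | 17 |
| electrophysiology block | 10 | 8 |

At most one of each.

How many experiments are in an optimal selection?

Optimal total is 170.
flow-cytometry panel + mass-spec batch + XRD sweep + microarray batch hits 170 at 39 h.
All optima have 4 experiments.

4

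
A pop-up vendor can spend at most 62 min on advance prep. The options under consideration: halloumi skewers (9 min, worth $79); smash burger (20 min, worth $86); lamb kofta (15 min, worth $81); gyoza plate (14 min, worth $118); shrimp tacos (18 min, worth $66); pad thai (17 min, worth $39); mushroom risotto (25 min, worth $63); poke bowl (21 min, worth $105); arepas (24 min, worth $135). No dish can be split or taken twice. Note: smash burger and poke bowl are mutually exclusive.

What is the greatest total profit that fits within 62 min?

Ranking by ratio (profit/min): halloumi skewers 8.78, gyoza plate 8.43, arepas 5.62, lamb kofta 5.40.
Taking halloumi skewers + lamb kofta + gyoza plate + arepas: 62 min used, 413 in profit.

413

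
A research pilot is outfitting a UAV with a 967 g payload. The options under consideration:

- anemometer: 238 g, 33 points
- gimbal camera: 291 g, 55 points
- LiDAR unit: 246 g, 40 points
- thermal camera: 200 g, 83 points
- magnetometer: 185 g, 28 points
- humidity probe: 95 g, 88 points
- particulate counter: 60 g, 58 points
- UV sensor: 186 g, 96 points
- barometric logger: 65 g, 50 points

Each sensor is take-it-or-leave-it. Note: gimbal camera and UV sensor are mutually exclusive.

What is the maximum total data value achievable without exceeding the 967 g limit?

415

LiDAR unit + thermal camera + humidity probe + particulate counter + UV sensor + barometric logger uses 852 of the 967 g and totals 415.
Next best is anemometer + thermal camera + humidity probe + particulate counter + UV sensor + barometric logger at 408 (844 g) — short by 7.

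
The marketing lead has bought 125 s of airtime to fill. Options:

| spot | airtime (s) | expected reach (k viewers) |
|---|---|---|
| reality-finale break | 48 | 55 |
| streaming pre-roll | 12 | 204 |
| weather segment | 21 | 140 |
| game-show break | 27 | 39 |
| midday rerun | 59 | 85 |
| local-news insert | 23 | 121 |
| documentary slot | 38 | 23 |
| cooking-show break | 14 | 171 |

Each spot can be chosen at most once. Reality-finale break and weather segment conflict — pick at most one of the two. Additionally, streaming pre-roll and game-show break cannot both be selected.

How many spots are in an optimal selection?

Optimal total is 659.
One optimal bundle: streaming pre-roll + weather segment + local-news insert + documentary slot + cooking-show break (108 s).
Any selection reaching 659 contains exactly 5 spots.

5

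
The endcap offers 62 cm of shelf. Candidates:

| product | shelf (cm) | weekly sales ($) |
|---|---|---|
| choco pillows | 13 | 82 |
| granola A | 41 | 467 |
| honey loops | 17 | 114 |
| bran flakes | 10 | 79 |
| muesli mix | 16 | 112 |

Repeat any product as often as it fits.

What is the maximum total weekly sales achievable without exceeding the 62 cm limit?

625

Best packing: granola A + 2×bran flakes — 61 cm, 625 total.
Every other selection either busts 62 cm or fails to beat 625.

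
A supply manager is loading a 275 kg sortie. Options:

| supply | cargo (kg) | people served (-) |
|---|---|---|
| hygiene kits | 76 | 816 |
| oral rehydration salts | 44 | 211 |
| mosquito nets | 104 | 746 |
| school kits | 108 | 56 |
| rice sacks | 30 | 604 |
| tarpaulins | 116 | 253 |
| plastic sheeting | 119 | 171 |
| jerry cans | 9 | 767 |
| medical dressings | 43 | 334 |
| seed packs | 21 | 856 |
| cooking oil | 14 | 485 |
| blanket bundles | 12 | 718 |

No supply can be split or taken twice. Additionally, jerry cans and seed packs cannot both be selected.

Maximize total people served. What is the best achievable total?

4225

Best packing: hygiene kits + mosquito nets + rice sacks + seed packs + cooking oil + blanket bundles — 257 kg, 4225 total.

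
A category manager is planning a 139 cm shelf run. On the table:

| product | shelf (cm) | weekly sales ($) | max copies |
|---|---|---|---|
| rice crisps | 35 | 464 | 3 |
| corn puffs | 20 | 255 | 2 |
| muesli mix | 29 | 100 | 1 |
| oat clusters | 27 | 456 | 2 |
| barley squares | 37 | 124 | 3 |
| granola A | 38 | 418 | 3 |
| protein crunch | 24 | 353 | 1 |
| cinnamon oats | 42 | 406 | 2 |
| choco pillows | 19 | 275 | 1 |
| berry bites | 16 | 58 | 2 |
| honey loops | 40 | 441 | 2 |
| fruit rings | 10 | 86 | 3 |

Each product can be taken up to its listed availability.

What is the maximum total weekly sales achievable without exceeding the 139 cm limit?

A density-first pass picks rice crisps + 2×oat clusters + protein crunch + choco pillows — 2004 at 132 cm.
Replace rice crisps with 2×corn puffs: the trade gains 46 net, giving 2050 at 137 cm.
The spare 2 cm is too small for any remaining product, and no exchange beats 2050.

2050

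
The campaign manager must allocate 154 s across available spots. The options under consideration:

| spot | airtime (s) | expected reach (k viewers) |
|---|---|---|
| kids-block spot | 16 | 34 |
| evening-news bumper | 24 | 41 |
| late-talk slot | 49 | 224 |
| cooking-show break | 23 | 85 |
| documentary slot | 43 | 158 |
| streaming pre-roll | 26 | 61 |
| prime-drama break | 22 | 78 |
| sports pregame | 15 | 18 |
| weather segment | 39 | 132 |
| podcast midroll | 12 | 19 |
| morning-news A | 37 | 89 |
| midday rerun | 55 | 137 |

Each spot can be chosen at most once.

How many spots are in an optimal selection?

The maximum expected reach within 154 s is 599.
One optimal bundle: late-talk slot + cooking-show break + documentary slot + weather segment (154 s).
All optima have 4 spots.

4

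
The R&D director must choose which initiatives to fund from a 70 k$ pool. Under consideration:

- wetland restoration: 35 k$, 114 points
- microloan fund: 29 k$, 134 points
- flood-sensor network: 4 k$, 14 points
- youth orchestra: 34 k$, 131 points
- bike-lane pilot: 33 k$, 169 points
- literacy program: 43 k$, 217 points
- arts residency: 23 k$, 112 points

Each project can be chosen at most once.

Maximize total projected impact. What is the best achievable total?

Density check — bike-lane pilot 5.12, literacy program 5.05, arts residency 4.87, microloan fund 4.62 are the best per k$.
Filling by ratio: flood-sensor network + bike-lane pilot + arts residency for 295, with 10 k$ left unused.
Replace bike-lane pilot with literacy program: the trade gains 48 net, giving 343 at 70 k$.
The closest alternative, literacy program + arts residency, reaches only 329.

343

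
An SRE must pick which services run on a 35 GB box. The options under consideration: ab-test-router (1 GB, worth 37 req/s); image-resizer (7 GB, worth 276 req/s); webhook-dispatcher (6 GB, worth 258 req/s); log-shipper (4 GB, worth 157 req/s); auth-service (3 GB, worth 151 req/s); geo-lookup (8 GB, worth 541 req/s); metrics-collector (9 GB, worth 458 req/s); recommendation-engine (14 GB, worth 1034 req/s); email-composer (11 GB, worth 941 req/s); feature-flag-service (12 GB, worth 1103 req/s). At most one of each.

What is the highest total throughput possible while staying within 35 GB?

By throughput per GB: feature-flag-service 91.92, email-composer 85.55, recommendation-engine 73.86 lead.
Ab-test-router + auth-service + geo-lookup + email-composer + feature-flag-service uses 35 of the 35 GB and totals 2773.
An exhaustive check of the 1024 subsets confirms 2773.

2773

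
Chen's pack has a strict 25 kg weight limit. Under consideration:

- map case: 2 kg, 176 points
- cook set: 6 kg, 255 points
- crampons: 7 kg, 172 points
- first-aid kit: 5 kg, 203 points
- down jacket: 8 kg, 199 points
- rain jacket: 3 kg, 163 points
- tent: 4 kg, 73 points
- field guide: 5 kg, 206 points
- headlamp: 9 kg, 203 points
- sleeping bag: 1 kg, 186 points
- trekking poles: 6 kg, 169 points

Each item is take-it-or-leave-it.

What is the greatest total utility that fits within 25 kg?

By utility per kg: sleeping bag 186.00, map case 88.00, rain jacket 54.33 lead.
Taking the top-ratio items first gives map case + cook set + first-aid kit + rain jacket + field guide + sleeping bag for 1189 (22 kg).
Dropping rain jacket frees 3 kg; slotting in trekking poles (6 kg) lifts the total to 1195 at 25 kg.
An exhaustive check of the 2048 subsets confirms 1195.

1195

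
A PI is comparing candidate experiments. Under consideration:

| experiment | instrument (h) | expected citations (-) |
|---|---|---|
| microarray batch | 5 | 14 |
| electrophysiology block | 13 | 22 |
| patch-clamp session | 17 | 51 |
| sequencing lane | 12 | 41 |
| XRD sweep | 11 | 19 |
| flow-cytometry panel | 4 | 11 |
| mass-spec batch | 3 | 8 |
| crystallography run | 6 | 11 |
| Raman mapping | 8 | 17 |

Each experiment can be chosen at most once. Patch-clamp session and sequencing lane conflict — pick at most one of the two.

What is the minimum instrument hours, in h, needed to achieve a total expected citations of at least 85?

Look for the lowest-instrument combination reaching 85.
microarray batch + sequencing lane + flow-cytometry panel + mass-spec batch + crystallography run reaches 85 using 30 h.
Below 30 h the best achievable stays under 85.

30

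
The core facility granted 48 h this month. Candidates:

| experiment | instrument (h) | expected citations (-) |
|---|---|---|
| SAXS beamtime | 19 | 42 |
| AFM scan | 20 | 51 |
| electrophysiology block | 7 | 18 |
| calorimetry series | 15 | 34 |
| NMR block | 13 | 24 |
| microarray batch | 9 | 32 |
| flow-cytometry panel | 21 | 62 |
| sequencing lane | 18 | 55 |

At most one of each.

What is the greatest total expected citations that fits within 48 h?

149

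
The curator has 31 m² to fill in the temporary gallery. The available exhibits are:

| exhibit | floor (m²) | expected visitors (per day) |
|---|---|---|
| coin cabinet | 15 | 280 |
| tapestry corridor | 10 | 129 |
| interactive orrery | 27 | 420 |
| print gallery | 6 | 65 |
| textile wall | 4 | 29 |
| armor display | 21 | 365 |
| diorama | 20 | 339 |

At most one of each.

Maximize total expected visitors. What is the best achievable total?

494

A density-first pass picks coin cabinet + tapestry corridor + print gallery — 474 at 31 m².
The 21 m² tied up in coin cabinet and print gallery is better spent on armor display — total rises to 494 (31 m²).
No other feasible combination exceeds 494.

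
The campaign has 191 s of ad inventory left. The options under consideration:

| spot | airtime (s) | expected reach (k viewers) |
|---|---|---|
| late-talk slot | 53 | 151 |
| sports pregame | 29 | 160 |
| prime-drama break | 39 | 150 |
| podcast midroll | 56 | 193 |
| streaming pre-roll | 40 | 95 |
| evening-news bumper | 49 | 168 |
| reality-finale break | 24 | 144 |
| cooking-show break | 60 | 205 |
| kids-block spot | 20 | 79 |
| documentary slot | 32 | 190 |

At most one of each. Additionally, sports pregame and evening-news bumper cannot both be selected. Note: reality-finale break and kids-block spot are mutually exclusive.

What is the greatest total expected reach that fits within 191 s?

Best packing: sports pregame + prime-drama break + reality-finale break + cooking-show break + documentary slot — 184 s, 849 total.

849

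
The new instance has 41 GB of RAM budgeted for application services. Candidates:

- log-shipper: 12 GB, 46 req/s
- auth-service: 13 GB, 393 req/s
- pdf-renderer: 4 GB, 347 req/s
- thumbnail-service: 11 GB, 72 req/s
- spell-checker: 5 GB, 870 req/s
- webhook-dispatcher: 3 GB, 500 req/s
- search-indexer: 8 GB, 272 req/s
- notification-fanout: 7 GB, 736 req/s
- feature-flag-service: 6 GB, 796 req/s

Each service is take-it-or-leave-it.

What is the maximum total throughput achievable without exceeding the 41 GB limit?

3642

Taking the top-ratio services first gives pdf-renderer + spell-checker + webhook-dispatcher + search-indexer + notification-fanout + feature-flag-service for 3521 (33 GB).
Dropping search-indexer frees 8 GB; slotting in auth-service (13 GB) lifts the total to 3642 at 38 GB.
That's the maximum — no swap from here does better than 3642.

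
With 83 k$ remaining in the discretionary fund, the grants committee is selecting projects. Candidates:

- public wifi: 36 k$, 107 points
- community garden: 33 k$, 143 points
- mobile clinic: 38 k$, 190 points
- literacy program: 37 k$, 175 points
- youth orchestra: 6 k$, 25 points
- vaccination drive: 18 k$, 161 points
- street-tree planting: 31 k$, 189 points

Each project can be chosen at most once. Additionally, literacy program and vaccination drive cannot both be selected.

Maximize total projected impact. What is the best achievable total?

493

Taking community garden + vaccination drive + street-tree planting: 82 k$ used, 493 in projected impact.
The closest alternative, mobile clinic + youth orchestra + street-tree planting, reaches only 404.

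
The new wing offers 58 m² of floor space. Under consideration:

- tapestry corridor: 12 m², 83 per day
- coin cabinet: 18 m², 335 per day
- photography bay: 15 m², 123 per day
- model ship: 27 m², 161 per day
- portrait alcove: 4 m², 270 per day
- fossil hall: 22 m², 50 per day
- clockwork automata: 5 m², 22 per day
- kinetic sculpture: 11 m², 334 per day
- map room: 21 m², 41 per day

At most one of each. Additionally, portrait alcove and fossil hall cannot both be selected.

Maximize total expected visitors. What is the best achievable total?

1084

The ratio ordering already packs tightly: coin cabinet + photography bay + portrait alcove + clockwork automata + kinetic sculpture, 53 m², 1084.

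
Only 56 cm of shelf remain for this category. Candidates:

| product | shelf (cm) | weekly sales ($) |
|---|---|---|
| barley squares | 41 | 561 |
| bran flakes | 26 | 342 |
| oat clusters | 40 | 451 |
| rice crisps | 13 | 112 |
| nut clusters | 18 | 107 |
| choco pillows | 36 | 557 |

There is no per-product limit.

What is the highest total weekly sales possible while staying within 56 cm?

684

Ranking by ratio (weekly sales/cm): choco pillows 15.47, barley squares 13.68, bran flakes 13.15.
Greedy by ratio would take rice crisps + choco pillows: 49 cm used, total 669.
Dropping rice crisps and choco pillows frees 49 cm; slotting in 2×bran flakes (52 cm) lifts the total to 684 at 52 cm.
That's the maximum — no swap from here does better than 684.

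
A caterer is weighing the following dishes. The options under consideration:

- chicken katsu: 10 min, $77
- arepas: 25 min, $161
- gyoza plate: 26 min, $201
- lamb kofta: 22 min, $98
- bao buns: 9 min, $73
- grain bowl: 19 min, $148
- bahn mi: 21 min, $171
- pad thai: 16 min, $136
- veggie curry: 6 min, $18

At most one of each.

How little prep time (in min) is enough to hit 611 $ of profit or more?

80

Need the lightest bundle worth ≥ 611.
Taking chicken katsu + gyoza plate + bao buns + grain bowl + pad thai gives 635 (≥ 611) for 80 min.
No combination under 80 min hits 611.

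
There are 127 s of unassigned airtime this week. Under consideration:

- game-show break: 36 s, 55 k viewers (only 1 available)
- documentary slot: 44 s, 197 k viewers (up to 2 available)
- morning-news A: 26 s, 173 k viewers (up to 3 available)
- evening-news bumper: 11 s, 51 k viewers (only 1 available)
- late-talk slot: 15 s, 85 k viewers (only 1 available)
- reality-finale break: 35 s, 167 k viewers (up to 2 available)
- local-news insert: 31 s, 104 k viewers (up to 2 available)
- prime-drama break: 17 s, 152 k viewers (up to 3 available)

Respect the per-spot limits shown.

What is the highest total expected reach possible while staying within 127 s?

Taking the top-ratio spots first gives 2×morning-news A + late-talk slot + 3×prime-drama break for 887 (118 s).
The 17 s tied up in prime-drama break is better spent on morning-news A — total rises to 908 (127 s).
Nothing else within 127 s beats 908.

908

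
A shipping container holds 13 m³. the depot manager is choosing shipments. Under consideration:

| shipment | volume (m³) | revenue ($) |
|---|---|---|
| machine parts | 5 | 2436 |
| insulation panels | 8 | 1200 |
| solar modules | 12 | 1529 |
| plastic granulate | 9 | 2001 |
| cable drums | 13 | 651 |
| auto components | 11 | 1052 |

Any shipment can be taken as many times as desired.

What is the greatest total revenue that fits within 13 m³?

Ranking by ratio (revenue/m³): machine parts 487.20, plastic granulate 222.33, insulation panels 150.00.
Taking 2×machine parts: 10 m³ used, 4872 in revenue.

4872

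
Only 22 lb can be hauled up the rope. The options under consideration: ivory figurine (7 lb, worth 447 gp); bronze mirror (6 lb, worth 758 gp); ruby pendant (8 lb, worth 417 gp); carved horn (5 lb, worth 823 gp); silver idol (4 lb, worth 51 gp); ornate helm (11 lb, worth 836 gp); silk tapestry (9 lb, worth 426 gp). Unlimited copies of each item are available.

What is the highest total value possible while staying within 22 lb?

3292

Ranking by ratio (value/lb): carved horn 164.60, bronze mirror 126.33, ornate helm 76.00.
4×carved horn uses 20 of the 22 lb and totals 3292.
Every other selection either busts 22 lb or fails to beat 3292.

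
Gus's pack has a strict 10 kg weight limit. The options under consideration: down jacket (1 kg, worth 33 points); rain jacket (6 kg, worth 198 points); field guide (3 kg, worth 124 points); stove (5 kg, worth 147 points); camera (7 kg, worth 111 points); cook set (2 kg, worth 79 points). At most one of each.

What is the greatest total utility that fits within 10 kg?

Ranking by ratio (utility/kg): field guide 41.33, cook set 39.50, down jacket 33.00, rain jacket 33.00.
Greedy by ratio would take down jacket + field guide + cook set: 6 kg used, total 236.
Dropping cook set frees 2 kg; slotting in rain jacket (6 kg) lifts the total to 355 at 10 kg.

355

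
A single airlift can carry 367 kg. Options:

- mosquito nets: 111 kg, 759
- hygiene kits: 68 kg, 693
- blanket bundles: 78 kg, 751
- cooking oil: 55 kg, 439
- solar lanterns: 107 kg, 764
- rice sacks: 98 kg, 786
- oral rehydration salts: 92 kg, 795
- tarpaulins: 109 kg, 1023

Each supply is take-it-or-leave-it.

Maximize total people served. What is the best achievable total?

3297

A density-first pass picks hygiene kits + blanket bundles + oral rehydration salts + tarpaulins — 3262 at 347 kg.
Replace blanket bundles with rice sacks: the trade gains 35 net, giving 3297 at 367 kg.
Runner-up hygiene kits + blanket bundles + oral rehydration salts + tarpaulins tops out at 3262.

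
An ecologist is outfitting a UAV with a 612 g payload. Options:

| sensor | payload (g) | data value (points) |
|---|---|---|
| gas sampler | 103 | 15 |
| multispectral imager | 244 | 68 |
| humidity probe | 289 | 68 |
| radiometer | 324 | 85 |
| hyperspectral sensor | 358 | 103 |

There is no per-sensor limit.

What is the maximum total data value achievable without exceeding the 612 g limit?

Multispectral imager + hyperspectral sensor uses 602 of the 612 g and totals 171.
That's the maximum — no swap from here does better than 171.

171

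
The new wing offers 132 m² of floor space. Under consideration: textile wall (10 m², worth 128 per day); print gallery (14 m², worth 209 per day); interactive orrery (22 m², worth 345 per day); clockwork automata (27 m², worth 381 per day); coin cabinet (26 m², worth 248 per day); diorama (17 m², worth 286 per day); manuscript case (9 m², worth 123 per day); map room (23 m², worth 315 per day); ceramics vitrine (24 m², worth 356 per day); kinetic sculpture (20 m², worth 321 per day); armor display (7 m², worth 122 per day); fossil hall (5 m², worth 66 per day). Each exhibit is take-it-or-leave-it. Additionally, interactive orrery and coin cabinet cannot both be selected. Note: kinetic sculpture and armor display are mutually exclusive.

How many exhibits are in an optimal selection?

Best achievable expected visitors is 1980.
One optimal bundle: print gallery + interactive orrery + clockwork automata + diorama + manuscript case + map room + kinetic sculpture (132 m²).
Any selection reaching 1980 contains exactly 7 exhibits.

7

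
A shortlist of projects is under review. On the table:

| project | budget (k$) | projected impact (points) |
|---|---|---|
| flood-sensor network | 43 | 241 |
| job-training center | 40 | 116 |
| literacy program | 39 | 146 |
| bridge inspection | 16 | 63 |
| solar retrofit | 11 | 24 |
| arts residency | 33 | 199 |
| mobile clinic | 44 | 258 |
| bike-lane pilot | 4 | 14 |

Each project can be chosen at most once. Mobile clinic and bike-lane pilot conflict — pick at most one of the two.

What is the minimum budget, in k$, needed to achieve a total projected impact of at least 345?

71

Look for the lowest-budget combination reaching 345.
bridge inspection + solar retrofit + mobile clinic reaches 345 using 71 k$.
Below 71 k$ the best achievable stays under 345.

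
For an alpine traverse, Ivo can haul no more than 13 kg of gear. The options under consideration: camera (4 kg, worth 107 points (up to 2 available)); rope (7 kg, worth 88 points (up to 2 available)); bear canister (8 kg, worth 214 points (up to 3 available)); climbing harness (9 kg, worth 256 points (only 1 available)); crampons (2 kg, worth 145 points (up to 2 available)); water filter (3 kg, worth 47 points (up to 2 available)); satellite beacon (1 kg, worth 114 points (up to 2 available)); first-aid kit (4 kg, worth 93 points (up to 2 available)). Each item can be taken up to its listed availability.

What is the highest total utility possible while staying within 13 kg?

The ratio ordering already packs tightly: camera + 2×crampons + water filter + 2×satellite beacon, 13 kg, 672.
Every other selection either busts 13 kg or exceeds an availability limit or fails to beat 672.

672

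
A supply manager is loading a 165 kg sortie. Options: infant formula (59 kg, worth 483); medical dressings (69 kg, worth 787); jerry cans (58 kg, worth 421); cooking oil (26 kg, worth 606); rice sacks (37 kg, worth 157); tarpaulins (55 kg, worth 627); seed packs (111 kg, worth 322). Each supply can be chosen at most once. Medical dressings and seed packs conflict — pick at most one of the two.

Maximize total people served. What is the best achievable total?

Ranking by ratio (people served/kg): cooking oil 23.31, medical dressings 11.41, tarpaulins 11.40.
Taking medical dressings + cooking oil + tarpaulins: 150 kg used, 2020 in people served.

2020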